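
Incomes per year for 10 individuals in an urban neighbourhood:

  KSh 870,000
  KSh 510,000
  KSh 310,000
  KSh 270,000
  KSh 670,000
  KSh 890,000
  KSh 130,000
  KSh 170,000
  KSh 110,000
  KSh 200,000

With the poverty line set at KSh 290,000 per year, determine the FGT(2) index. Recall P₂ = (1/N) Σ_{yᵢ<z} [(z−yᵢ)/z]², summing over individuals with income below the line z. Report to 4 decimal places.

Below the line: KSh 110,000, KSh 130,000, KSh 170,000, KSh 200,000, KSh 270,000 (q = 5 of N = 10).
Shortfall ratios: (290000−110000)/290000 = 0.6207; (290000−130000)/290000 = 0.5517; (290000−170000)/290000 = 0.4138; (290000−200000)/290000 = 0.3103; (290000−270000)/290000 = 0.0690.
Squared: 0.3853; 0.3044; 0.1712; 0.0963; 0.0048.
Sum = 0.961950; P₂ = 0.961950 / 10 = 0.0962.

0.0962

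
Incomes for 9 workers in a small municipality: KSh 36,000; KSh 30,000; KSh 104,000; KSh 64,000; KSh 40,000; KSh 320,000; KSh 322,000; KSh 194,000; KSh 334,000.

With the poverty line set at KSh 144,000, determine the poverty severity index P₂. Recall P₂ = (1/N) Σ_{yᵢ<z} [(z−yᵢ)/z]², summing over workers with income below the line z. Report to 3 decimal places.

0.233

Incomes under z: KSh 30,000, KSh 36,000, KSh 40,000, KSh 64,000, KSh 104,000 (q = 5 of N = 9).
Normalized shortfalls: (144000−30000)/144000 = 0.7917; (144000−36000)/144000 = 0.7500; (144000−40000)/144000 = 0.7222; (144000−64000)/144000 = 0.5556; (144000−104000)/144000 = 0.2778.
Squared: 0.6267; 0.5625; 0.5216; 0.3086; 0.0772.
Sum = 2.096644; P₂ = 2.096644 / 9 = 0.233.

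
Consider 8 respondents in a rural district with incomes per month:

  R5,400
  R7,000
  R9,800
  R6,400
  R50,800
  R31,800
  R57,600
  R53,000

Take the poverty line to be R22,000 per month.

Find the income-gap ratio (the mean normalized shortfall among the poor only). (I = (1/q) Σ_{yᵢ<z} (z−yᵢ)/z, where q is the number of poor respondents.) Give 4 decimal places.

Below z: R5,400, R6,400, R7,000, R9,800 (q = 4 of N = 8).
Shortfall ratios (z−y)/z: 0.7545, 0.7091, 0.6818, 0.5545; sum = 2.700000.
I averages over the q = 4 poor units only: 2.700000 / 4 = 0.6750.

0.6750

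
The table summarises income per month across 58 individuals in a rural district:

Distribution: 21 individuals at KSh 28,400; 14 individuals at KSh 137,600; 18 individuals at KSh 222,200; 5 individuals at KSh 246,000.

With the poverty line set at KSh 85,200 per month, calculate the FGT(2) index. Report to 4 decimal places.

Below z: 21×KSh 28,400 (q = 21 of N = 58).
Relative gaps: (85200−28400)/85200 = 0.6667 (×21).
Squared: 0.4444 (×21).
Sum = 9.333333; P₂ = 9.333333 / 58 = 0.1609.

0.1609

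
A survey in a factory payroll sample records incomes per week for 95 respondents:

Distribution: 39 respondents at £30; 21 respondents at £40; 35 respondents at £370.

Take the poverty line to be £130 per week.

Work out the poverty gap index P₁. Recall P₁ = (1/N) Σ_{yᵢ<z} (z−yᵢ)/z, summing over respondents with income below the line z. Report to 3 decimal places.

Below the line: 39×£30, 21×£40 (q = 60 of N = 95).
Relative gaps: (130−30)/130 = 0.7692 (×39); (130−40)/130 = 0.6923 (×21).
Σ = 44.538462. Dividing by the full population N = 95 gives P₁ = 0.469.

0.469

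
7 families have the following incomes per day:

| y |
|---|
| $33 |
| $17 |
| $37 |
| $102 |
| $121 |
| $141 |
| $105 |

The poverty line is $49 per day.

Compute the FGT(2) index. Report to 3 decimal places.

0.085

Poor units: $17, $33, $37 (q = 3 of N = 7).
Normalized shortfalls: (49−17)/49 = 0.6531; (49−33)/49 = 0.3265; (49−37)/49 = 0.2449.
Squared: 0.4265; 0.1066; 0.0600.
Sum = 0.593086; P₂ = 0.593086 / 7 = 0.085.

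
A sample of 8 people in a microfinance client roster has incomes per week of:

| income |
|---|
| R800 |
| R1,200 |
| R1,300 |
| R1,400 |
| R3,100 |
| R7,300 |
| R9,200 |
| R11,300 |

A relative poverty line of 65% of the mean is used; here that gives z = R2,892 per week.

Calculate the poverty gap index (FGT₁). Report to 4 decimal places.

0.2969

Below the line: R800, R1,200, R1,300, R1,400 (q = 4 of N = 8).
Gap ratios (z−y)/z: (2892−800)/2892 = 0.7234; (2892−1200)/2892 = 0.5851; (2892−1300)/2892 = 0.5505; (2892−1400)/2892 = 0.5159.
Sum of shortfalls = 2.374827; P₁ averages over all N: 2.374827 / 8 = 0.2969.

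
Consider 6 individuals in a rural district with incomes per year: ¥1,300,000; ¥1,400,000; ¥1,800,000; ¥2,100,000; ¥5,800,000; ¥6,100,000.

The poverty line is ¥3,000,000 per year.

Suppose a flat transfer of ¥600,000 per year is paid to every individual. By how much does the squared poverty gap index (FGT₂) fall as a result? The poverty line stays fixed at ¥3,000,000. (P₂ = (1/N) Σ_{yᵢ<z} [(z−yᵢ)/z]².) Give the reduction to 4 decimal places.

Before: below the line — ¥1,300,000, ¥1,400,000, ¥1,800,000, ¥2,100,000; squared poverty gap index (FGT₂) = 0.142593.
After the ¥600,000 transfer: below the line — ¥1,900,000, ¥2,000,000, ¥2,400,000, ¥2,700,000; squared poverty gap index (FGT₂) = 0.049259.
Reduction = 0.142593 − 0.049259 = 0.0933.

0.0933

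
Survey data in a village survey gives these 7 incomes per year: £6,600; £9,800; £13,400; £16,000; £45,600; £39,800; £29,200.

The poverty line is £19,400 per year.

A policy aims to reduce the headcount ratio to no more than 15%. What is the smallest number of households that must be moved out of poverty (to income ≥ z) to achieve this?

3

4 of the 7 households are poor, so H = 4/7 = 0.571.
A headcount ratio of at most 15% allows at most ⌊0.15 × 7⌋ = 1 poor households.
So at least 4 − 1 = 3 must be lifted.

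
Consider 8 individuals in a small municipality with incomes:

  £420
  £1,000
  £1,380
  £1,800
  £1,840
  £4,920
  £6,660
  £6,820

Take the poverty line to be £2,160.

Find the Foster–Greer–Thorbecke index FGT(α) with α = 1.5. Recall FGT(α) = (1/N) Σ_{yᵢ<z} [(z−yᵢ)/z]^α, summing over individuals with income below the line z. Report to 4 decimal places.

Poor units: £420, £1,000, £1,380, £1,800, £1,840 (q = 5 of N = 8).
Relative gaps: (2160−420)/2160 = 0.8056; (2160−1000)/2160 = 0.5370; (2160−1380)/2160 = 0.3611; (2160−1800)/2160 = 0.1667; (2160−1840)/2160 = 0.1481.
Raised to α = 1.5: 0.72301; 0.39356; 0.21700; 0.06804; 0.05702.
Sum = 1.458628; FGT(1.5) = 1.458628 / 8 = 0.1823.

0.1823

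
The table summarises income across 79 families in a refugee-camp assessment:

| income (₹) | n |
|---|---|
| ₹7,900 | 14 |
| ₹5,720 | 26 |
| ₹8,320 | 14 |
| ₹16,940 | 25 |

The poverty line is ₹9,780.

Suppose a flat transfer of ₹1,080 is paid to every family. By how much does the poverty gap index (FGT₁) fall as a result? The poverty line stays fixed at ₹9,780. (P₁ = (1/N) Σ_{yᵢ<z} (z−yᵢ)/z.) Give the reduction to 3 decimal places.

0.075

Before: below the line — 26×₹5,720, 14×₹7,900, 14×₹8,320; poverty gap index (FGT₁) = 0.19715.
After the ₹1,080 transfer: below the line — 26×₹6,800, 14×₹8,980, 14×₹9,400; poverty gap index (FGT₁) = 0.12166.
Reduction = 0.19715 − 0.12166 = 0.075.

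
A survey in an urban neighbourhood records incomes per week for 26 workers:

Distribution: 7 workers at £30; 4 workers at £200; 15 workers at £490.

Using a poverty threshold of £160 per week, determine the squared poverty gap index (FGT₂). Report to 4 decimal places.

Poor units: 7×£30 (q = 7 of N = 26).
Gap ratios (z−y)/z: (160−30)/160 = 0.8125 (×7).
Squared: 0.6602 (×7).
Sum = 4.621094; P₂ = 4.621094 / 26 = 0.1777.

0.1777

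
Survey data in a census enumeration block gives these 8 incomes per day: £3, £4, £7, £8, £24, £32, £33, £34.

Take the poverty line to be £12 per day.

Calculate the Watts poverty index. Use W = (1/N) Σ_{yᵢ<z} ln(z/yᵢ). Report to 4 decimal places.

Below the line: £3, £4, £7, £8 (q = 4 of N = 8).
Log gaps: ln(12/3) = 1.3863; ln(12/4) = 1.0986; ln(12/7) = 0.5390; ln(12/8) = 0.4055.
W = 3.429368 / 8 = 0.4287.

0.4287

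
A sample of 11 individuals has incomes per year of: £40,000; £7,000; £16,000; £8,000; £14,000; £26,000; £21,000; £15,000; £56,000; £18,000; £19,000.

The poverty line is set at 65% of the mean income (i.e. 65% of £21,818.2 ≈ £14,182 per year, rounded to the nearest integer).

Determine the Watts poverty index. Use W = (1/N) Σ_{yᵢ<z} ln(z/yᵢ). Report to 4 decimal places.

Incomes under z: £7,000, £8,000, £14,000 (q = 3 of N = 11).
Log shortfalls: ln(14182/7000) = 0.7061; ln(14182/8000) = 0.5725; ln(14182/14000) = 0.0129.
W = 1.291512 / 11 = 0.1174.

0.1174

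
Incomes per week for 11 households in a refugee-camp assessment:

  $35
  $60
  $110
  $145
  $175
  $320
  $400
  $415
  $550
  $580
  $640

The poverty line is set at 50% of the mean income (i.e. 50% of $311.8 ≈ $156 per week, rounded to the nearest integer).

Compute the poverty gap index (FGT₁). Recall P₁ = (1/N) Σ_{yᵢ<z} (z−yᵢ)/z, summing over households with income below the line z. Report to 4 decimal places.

0.1597

Below the line: $35, $60, $110, $145 (q = 4 of N = 11).
Relative gaps: (156−35)/156 = 0.7756; (156−60)/156 = 0.6154; (156−110)/156 = 0.2949; (156−145)/156 = 0.0705.
Σ = 1.756410. Dividing by the full population N = 11 gives P₁ = 0.1597.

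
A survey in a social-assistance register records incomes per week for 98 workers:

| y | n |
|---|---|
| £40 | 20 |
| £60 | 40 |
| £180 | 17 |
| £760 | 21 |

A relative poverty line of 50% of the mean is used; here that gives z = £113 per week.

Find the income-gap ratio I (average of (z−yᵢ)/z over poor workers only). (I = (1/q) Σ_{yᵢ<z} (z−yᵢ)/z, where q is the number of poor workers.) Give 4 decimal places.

Incomes under z: 20×£40, 40×£60 (q = 60 of N = 98).
Shortfall ratios (z−y)/z: 0.6460 (×20), 0.4690 (×40); sum = 31.681416.
The income-gap ratio divides by q (the poor only): 31.681416 / 60 = 0.5280.

0.5280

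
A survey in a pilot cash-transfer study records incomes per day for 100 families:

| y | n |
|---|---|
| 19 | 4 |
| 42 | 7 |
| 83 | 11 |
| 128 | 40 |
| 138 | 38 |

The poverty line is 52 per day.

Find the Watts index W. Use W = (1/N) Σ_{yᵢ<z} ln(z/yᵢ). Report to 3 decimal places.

Below the line: 4×19, 7×42 (q = 11 of N = 100).
Log gaps: ln(52/19) = 1.0068 (×4); ln(52/42) = 0.2136 (×7).
W = 5.522238 / 100 = 0.055.

0.055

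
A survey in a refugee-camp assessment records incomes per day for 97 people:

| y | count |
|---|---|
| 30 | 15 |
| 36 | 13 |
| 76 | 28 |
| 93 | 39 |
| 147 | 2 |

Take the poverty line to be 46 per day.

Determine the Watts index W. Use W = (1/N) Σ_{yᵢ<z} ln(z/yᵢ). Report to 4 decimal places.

0.0990

Poor units: 15×30, 13×36 (q = 28 of N = 97).
Log shortfalls: ln(46/30) = 0.4274 (×15); ln(46/36) = 0.2451 (×13).
W = 9.598252 / 97 = 0.0990.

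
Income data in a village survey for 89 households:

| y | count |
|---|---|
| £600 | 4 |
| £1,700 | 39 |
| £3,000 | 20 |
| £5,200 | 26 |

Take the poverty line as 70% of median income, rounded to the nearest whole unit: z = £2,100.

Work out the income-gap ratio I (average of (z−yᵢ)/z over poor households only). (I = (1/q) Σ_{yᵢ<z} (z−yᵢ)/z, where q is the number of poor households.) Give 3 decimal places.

0.239

Below the line: 4×£600, 39×£1,700 (q = 43 of N = 89).
Shortfall ratios (z−y)/z: 0.7143 (×4), 0.1905 (×39); sum = 10.285714.
I averages over the q = 43 poor units only: 10.285714 / 43 = 0.239.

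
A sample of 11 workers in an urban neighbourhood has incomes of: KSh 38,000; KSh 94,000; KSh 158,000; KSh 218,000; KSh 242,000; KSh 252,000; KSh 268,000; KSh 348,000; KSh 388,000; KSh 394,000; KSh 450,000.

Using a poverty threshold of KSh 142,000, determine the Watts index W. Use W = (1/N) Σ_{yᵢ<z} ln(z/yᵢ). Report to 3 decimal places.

Below the line: KSh 38,000, KSh 94,000 (q = 2 of N = 11).
Log shortfalls: ln(142000/38000) = 1.3182; ln(142000/94000) = 0.4125.
W = 1.730773 / 11 = 0.157.

0.157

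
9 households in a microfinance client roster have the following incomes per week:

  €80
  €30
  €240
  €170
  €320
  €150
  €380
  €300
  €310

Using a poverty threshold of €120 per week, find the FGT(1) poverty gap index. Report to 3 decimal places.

Poor units: €30, €80 (q = 2 of N = 9).
Shortfall ratios: (120−30)/120 = 0.7500; (120−80)/120 = 0.3333.
Sum of shortfalls = 1.083333; P₁ averages over all N: 1.083333 / 9 = 0.120.

0.120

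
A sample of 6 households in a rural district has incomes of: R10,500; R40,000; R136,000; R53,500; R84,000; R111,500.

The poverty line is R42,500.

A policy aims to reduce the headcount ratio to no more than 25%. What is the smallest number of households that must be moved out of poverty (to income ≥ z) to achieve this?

1

2 of the 6 households are poor, so H = 2/6 = 0.333.
A headcount ratio of at most 25% allows at most ⌊0.25 × 6⌋ = 1 poor households.
So at least 2 − 1 = 1 must be lifted.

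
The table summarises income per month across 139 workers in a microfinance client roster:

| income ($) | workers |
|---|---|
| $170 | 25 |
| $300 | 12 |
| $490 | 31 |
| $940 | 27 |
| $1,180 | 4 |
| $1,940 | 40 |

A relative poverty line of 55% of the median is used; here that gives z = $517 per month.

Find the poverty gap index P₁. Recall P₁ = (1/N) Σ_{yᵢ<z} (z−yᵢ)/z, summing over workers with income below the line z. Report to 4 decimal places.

Incomes under z: 25×$170, 12×$300, 31×$490 (q = 68 of N = 139).
Shortfall ratios: (517−170)/517 = 0.6712 (×25); (517−300)/517 = 0.4197 (×12); (517−490)/517 = 0.0522 (×31).
Σ = 23.435203. Dividing by the full population N = 139 gives P₁ = 0.1686.

0.1686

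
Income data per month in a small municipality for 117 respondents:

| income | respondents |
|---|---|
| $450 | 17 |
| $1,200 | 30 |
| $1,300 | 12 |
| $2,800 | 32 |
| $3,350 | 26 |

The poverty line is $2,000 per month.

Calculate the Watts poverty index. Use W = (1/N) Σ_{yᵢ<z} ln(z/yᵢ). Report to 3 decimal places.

0.392

Below the line: 17×$450, 30×$1,200, 12×$1,300 (q = 59 of N = 117).
Log shortfalls: ln(2000/450) = 1.4917 (×17); ln(2000/1200) = 0.5108 (×30); ln(2000/1300) = 0.4308 (×12).
W = 45.852297 / 117 = 0.392.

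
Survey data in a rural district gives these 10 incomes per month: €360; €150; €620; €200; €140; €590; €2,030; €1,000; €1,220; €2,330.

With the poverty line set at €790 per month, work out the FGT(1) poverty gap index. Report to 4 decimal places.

0.3392

Incomes under z: €140, €150, €200, €360, €590, €620 (q = 6 of N = 10).
Shortfall ratios: (790−140)/790 = 0.8228; (790−150)/790 = 0.8101; (790−200)/790 = 0.7468; (790−360)/790 = 0.5443; (790−590)/790 = 0.2532; (790−620)/790 = 0.2152.
Sum of shortfalls = 3.392405; P₁ averages over all N: 3.392405 / 10 = 0.3392.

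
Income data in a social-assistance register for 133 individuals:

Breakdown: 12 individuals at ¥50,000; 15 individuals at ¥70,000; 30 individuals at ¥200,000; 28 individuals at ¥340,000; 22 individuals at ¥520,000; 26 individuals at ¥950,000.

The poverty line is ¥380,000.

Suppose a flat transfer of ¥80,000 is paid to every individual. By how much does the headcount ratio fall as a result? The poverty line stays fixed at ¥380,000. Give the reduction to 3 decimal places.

0.211

Before: below the line — 12×¥50,000, 15×¥70,000, 30×¥200,000, 28×¥340,000; headcount ratio = 0.63910.
After the ¥80,000 transfer: below the line — 12×¥130,000, 15×¥150,000, 30×¥280,000; headcount ratio = 0.42857.
Reduction = 0.63910 − 0.42857 = 0.211.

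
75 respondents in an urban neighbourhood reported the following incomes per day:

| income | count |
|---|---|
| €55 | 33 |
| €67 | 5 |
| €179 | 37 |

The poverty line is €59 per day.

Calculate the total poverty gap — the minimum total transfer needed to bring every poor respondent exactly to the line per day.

€132

Incomes under z: 33×€55 (q = 33 of N = 75).
Individual gaps: 33×(59−55) = 132.
Aggregate gap = €132.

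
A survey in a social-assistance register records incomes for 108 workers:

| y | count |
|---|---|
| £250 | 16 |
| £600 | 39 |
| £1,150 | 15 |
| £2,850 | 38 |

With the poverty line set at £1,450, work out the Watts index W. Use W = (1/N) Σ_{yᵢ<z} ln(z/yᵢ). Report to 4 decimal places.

Below z: 16×£250, 39×£600, 15×£1,150 (q = 70 of N = 108).
ln(z/y) terms: ln(1450/250) = 1.7579 (×16); ln(1450/600) = 0.8824 (×39); ln(1450/1150) = 0.2318 (×15).
W = 66.015929 / 108 = 0.6113.

0.6113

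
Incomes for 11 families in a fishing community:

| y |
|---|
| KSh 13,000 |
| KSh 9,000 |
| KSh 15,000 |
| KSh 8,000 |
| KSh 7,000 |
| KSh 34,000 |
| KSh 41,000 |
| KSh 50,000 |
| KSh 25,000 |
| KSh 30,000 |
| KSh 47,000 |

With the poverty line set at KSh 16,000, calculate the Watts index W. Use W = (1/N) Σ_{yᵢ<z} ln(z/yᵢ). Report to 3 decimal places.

Poor units: KSh 7,000, KSh 8,000, KSh 9,000, KSh 13,000, KSh 15,000 (q = 5 of N = 11).
ln(z/y) terms: ln(16000/7000) = 0.8267; ln(16000/8000) = 0.6931; ln(16000/9000) = 0.5754; ln(16000/13000) = 0.2076; ln(16000/15000) = 0.0645.
W = 2.367368 / 11 = 0.215.

0.215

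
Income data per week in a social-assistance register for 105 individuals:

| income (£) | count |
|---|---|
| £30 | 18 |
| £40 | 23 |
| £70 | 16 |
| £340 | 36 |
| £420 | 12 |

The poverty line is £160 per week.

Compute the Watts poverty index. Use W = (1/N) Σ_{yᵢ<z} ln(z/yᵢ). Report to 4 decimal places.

Below z: 18×£30, 23×£40, 16×£70 (q = 57 of N = 105).
ln(z/y) terms: ln(160/30) = 1.6740 (×18); ln(160/40) = 1.3863 (×23); ln(160/70) = 0.8267 (×16).
W = 75.243203 / 105 = 0.7166.

0.7166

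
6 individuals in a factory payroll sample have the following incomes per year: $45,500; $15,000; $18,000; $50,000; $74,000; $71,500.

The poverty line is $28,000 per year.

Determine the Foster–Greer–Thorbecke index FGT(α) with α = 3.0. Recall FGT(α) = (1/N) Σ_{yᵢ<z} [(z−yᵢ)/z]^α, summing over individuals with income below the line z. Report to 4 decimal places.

Poor units: $15,000, $18,000 (q = 2 of N = 6).
Relative gaps: (28000−15000)/28000 = 0.4643; (28000−18000)/28000 = 0.3571.
Raised to α = 3.0: 0.10008; 0.04555.
Sum = 0.145636; FGT(3.0) = 0.145636 / 6 = 0.0243.

0.0243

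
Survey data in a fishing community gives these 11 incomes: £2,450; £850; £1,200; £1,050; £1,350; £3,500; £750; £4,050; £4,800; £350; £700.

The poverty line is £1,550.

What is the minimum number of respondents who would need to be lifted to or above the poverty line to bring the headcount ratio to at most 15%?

6

Currently q = 7 of N = 11 are below the line (H = 0.636).
A headcount ratio of at most 15% allows at most ⌊0.15 × 11⌋ = 1 poor respondents.
So at least 7 − 1 = 6 must be lifted.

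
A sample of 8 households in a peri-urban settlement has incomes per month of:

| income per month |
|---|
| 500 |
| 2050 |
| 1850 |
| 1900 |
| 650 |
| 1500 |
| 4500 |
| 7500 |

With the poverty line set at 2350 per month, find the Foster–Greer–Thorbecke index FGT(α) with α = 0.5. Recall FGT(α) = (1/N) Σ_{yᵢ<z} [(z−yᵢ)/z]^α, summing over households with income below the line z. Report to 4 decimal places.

Below z: 500, 650, 1500, 1850, 1900, 2050 (q = 6 of N = 8).
Normalized shortfalls: (2350−500)/2350 = 0.7872; (2350−650)/2350 = 0.7234; (2350−1500)/2350 = 0.3617; (2350−1850)/2350 = 0.2128; (2350−1900)/2350 = 0.1915; (2350−2050)/2350 = 0.1277.
Raised to α = 0.5: 0.88726; 0.85053; 0.60142; 0.46127; 0.43759; 0.35729.
Sum = 3.595366; FGT(0.5) = 3.595366 / 8 = 0.4494.

0.4494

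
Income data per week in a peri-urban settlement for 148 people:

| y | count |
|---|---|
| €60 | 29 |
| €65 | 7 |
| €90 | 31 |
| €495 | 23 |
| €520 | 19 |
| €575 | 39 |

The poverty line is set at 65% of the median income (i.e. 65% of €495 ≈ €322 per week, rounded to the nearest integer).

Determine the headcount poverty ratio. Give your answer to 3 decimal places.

0.453

67 of the 148 people have income below €322.
H = 67/148 = 0.453.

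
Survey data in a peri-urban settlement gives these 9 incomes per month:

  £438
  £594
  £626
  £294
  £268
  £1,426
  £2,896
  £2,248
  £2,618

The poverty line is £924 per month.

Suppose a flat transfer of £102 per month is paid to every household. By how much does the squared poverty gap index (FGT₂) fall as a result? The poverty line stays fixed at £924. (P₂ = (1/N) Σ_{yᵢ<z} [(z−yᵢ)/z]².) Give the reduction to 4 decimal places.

Before: below the line — £268, £294, £438, £594, £626; squared poverty gap index (FGT₂) = 0.164125.
After the £102 transfer: below the line — £370, £396, £540, £696, £728; squared poverty gap index (FGT₂) = 0.107178.
Reduction = 0.164125 − 0.107178 = 0.0569.

0.0569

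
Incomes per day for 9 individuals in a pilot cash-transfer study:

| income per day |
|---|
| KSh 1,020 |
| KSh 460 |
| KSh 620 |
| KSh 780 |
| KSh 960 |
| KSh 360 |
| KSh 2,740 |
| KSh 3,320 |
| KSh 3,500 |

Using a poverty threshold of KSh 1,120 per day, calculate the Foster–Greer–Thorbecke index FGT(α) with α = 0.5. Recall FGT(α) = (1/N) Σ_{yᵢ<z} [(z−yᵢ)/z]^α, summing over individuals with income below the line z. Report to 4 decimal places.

0.3875

Below the line: KSh 360, KSh 460, KSh 620, KSh 780, KSh 960, KSh 1,020 (q = 6 of N = 9).
Gap ratios (z−y)/z: (1120−360)/1120 = 0.6786; (1120−460)/1120 = 0.5893; (1120−620)/1120 = 0.4464; (1120−780)/1120 = 0.3036; (1120−960)/1120 = 0.1429; (1120−1020)/1120 = 0.0893.
Raised to α = 0.5: 0.82375; 0.76765; 0.66815; 0.55097; 0.37796; 0.29881.
Sum = 3.487302; FGT(0.5) = 3.487302 / 9 = 0.3875.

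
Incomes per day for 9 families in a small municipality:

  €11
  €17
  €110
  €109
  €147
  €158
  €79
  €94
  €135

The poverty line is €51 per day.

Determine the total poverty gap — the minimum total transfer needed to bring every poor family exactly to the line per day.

€74

Below the line: €11, €17 (q = 2 of N = 9).
Individual gaps: 51−11 = 40; 51−17 = 34.
Aggregate gap = €74.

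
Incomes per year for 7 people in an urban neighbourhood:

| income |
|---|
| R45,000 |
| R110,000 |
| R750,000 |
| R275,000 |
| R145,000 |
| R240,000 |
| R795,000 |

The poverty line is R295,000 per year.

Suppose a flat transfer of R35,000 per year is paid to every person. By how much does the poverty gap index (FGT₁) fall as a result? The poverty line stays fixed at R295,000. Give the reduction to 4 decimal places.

0.0775

Before: below the line — R45,000, R110,000, R145,000, R240,000, R275,000; poverty gap index (FGT₁) = 0.319613.
After the R35,000 transfer: below the line — R80,000, R145,000, R180,000, R275,000; poverty gap index (FGT₁) = 0.242131.
Reduction = 0.319613 − 0.242131 = 0.0775.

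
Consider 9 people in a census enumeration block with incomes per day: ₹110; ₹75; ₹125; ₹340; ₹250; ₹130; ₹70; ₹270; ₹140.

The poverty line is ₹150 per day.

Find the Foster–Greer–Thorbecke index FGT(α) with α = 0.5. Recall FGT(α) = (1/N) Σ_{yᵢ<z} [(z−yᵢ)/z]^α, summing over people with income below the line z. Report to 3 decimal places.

Below the line: ₹70, ₹75, ₹110, ₹125, ₹130, ₹140 (q = 6 of N = 9).
Shortfall ratios: (150−70)/150 = 0.5333; (150−75)/150 = 0.5000; (150−110)/150 = 0.2667; (150−125)/150 = 0.1667; (150−130)/150 = 0.1333; (150−140)/150 = 0.0667.
Raised to α = 0.5: 0.73030; 0.70711; 0.51640; 0.40825; 0.36515; 0.25820.
Sum = 2.985397; FGT(0.5) = 2.985397 / 9 = 0.332.

0.332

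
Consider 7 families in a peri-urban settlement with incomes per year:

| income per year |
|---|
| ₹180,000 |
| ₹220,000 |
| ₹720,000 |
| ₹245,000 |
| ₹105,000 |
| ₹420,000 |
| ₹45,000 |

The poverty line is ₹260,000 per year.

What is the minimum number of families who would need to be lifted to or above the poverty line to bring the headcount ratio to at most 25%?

Currently q = 5 of N = 7 are below the line (H = 0.714).
A headcount ratio of at most 25% allows at most ⌊0.25 × 7⌋ = 1 poor families.
So at least 5 − 1 = 4 must be lifted.

4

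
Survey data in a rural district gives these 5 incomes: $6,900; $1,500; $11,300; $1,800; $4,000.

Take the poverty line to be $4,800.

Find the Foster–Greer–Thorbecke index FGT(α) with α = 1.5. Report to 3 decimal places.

0.226

Incomes under z: $1,500, $1,800, $4,000 (q = 3 of N = 5).
Gap ratios (z−y)/z: (4800−1500)/4800 = 0.6875; (4800−1800)/4800 = 0.6250; (4800−4000)/4800 = 0.1667.
Raised to α = 1.5: 0.57004; 0.49411; 0.06804.
Sum = 1.132192; FGT(1.5) = 1.132192 / 5 = 0.226.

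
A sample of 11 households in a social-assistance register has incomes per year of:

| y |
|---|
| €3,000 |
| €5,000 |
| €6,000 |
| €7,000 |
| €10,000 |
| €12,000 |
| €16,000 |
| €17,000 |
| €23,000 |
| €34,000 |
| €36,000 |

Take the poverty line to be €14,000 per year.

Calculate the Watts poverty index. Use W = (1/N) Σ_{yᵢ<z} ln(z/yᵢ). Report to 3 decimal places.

Below the line: €3,000, €5,000, €6,000, €7,000, €10,000, €12,000 (q = 6 of N = 11).
Log shortfalls: ln(14000/3000) = 1.5404; ln(14000/5000) = 1.0296; ln(14000/6000) = 0.8473; ln(14000/7000) = 0.6931; ln(14000/10000) = 0.3365; ln(14000/12000) = 0.1542.
W = 4.601132 / 11 = 0.418.

0.418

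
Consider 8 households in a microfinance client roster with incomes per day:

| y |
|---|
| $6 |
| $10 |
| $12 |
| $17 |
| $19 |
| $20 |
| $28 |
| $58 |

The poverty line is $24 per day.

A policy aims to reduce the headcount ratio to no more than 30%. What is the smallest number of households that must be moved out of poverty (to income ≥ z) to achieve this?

6 of the 8 households are poor, so H = 6/8 = 0.750.
A headcount ratio of at most 30% allows at most ⌊0.30 × 8⌋ = 2 poor households.
So at least 6 − 2 = 4 must be lifted.

4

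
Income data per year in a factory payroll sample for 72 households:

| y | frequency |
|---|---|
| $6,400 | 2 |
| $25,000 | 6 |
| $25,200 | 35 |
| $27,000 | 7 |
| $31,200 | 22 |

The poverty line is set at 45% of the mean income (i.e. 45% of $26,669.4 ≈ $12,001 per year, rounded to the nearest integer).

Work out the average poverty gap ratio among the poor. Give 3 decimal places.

0.467

Incomes under z: 2×$6,400 (q = 2 of N = 72).
Shortfall ratios (z−y)/z: 0.4667 (×2); sum = 0.933422.
The income-gap ratio divides by q (the poor only): 0.933422 / 2 = 0.467.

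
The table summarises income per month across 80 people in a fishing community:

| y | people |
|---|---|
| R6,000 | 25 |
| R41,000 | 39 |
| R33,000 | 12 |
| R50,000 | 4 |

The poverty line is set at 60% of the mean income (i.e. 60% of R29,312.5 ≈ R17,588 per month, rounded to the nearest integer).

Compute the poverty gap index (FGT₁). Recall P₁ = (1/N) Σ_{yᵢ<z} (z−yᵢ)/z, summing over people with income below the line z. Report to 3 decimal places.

0.206

Below the line: 25×R6,000 (q = 25 of N = 80).
Gap ratios (z−y)/z: (17588−6000)/17588 = 0.6589 (×25).
Σ = 16.471458. Dividing by the full population N = 80 gives P₁ = 0.206.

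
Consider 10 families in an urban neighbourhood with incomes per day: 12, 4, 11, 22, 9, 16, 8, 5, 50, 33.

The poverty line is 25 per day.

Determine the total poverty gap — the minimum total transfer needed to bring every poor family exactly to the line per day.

Below z: 4, 5, 8, 9, 11, 12, 16, 22 (q = 8 of N = 10).
Individual gaps: 25−4 = 21; 25−5 = 20; 25−8 = 17; 25−9 = 16; 25−11 = 14; 25−12 = 13; 25−16 = 9; 25−22 = 3.
Aggregate gap = 113.

113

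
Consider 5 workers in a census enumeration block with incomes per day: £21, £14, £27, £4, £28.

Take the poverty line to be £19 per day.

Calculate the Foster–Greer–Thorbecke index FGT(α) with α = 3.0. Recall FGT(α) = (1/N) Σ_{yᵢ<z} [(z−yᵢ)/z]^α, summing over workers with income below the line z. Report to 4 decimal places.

0.1021

Below the line: £4, £14 (q = 2 of N = 5).
Shortfall ratios: (19−4)/19 = 0.7895; (19−14)/19 = 0.2632.
Raised to α = 3.0: 0.49205; 0.01822.
Sum = 0.510278; FGT(3.0) = 0.510278 / 5 = 0.1021.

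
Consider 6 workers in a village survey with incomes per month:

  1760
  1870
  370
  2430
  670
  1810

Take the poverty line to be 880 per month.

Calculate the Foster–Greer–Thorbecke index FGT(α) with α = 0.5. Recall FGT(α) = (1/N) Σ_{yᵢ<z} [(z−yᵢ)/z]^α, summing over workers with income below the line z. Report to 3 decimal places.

0.208

Poor units: 370, 670 (q = 2 of N = 6).
Relative gaps: (880−370)/880 = 0.5795; (880−670)/880 = 0.2386.
Raised to α = 0.5: 0.76128; 0.48850.
Sum = 1.249783; FGT(0.5) = 1.249783 / 6 = 0.208.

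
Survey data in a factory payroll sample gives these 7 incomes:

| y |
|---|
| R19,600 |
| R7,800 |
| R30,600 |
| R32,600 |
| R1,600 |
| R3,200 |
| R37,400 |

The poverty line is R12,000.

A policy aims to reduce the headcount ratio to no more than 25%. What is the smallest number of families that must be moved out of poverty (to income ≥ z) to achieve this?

3 of the 7 families are poor, so H = 3/7 = 0.429.
A headcount ratio of at most 25% allows at most ⌊0.25 × 7⌋ = 1 poor families.
So at least 3 − 1 = 2 must be lifted.

2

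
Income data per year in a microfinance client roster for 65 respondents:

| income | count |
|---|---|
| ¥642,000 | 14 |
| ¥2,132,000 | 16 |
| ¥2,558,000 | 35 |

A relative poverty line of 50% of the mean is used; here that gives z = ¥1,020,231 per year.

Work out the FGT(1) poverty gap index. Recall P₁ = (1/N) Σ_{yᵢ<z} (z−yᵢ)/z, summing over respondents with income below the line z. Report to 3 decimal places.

0.080

Incomes under z: 14×¥642,000 (q = 14 of N = 65).
Gap ratios (z−y)/z: (1020231−642000)/1020231 = 0.3707 (×14).
Σ = 5.190230. Dividing by the full population N = 65 gives P₁ = 0.080.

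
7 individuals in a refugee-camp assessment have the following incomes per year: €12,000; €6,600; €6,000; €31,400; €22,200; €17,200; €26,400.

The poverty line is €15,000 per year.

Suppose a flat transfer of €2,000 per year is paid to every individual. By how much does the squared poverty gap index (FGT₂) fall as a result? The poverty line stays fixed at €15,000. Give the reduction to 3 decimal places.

Before: below the line — €6,000, €6,600, €12,000; squared poverty gap index (FGT₂) = 0.10194.
After the €2,000 transfer: below the line — €8,000, €8,600, €14,000; squared poverty gap index (FGT₂) = 0.05775.
Reduction = 0.10194 − 0.05775 = 0.044.

0.044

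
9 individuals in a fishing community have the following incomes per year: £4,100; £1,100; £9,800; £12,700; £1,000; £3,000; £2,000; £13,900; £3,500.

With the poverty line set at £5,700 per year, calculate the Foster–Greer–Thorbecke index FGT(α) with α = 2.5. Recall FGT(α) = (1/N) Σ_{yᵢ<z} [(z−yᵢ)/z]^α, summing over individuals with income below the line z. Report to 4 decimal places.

0.2034

Below the line: £1,000, £1,100, £2,000, £3,000, £3,500, £4,100 (q = 6 of N = 9).
Gap ratios (z−y)/z: (5700−1000)/5700 = 0.8246; (5700−1100)/5700 = 0.8070; (5700−2000)/5700 = 0.6491; (5700−3000)/5700 = 0.4737; (5700−3500)/5700 = 0.3860; (5700−4100)/5700 = 0.2807.
Raised to α = 2.5: 0.61739; 0.58507; 0.33948; 0.15443; 0.09255; 0.04175.
Sum = 1.830660; FGT(2.5) = 1.830660 / 9 = 0.2034.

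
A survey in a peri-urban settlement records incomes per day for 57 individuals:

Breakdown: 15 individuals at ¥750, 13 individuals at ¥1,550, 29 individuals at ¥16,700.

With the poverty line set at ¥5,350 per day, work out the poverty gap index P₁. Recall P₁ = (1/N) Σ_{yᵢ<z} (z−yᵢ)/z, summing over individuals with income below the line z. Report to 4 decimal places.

Incomes under z: 15×¥750, 13×¥1,550 (q = 28 of N = 57).
Gap ratios (z−y)/z: (5350−750)/5350 = 0.8598 (×15); (5350−1550)/5350 = 0.7103 (×13).
Σ = 22.130841. Dividing by the full population N = 57 gives P₁ = 0.3883.

0.3883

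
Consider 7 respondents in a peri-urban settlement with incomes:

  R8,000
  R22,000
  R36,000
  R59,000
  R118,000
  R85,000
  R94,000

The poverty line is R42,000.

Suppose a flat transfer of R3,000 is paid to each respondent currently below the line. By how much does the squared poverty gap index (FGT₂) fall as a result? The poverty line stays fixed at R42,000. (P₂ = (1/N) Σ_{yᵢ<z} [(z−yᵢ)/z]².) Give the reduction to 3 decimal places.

0.027

Before: below the line — R8,000, R22,000, R36,000; squared poverty gap index (FGT₂) = 0.12893.
After the R3,000 transfer: below the line — R11,000, R25,000, R39,000; squared poverty gap index (FGT₂) = 0.10196.
Reduction = 0.12893 − 0.10196 = 0.027.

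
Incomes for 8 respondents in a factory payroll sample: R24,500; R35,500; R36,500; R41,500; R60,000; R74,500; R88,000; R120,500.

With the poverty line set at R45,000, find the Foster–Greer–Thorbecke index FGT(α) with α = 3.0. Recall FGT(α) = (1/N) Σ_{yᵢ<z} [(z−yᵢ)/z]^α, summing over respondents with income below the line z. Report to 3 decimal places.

0.014

Incomes under z: R24,500, R35,500, R36,500, R41,500 (q = 4 of N = 8).
Shortfall ratios: (45000−24500)/45000 = 0.4556; (45000−35500)/45000 = 0.2111; (45000−36500)/45000 = 0.1889; (45000−41500)/45000 = 0.0778.
Raised to α = 3.0: 0.09454; 0.00941; 0.00674; 0.00047.
Sum = 0.111160; FGT(3.0) = 0.111160 / 8 = 0.014.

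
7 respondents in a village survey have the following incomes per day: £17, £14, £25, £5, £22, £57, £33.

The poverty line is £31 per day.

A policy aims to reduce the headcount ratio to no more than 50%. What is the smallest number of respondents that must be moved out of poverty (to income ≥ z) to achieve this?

2

5 of the 7 respondents are poor, so H = 5/7 = 0.714.
A headcount ratio of at most 50% allows at most ⌊0.50 × 7⌋ = 3 poor respondents.
So at least 5 − 3 = 2 must be lifted.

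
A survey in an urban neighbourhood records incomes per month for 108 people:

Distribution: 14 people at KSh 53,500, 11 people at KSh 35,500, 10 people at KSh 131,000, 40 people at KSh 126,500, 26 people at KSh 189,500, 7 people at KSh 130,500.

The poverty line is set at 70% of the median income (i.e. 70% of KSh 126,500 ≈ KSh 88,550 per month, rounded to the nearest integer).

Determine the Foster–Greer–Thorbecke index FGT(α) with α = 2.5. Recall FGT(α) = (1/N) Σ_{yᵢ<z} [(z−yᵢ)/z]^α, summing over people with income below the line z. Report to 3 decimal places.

Incomes under z: 11×KSh 35,500, 14×KSh 53,500 (q = 25 of N = 108).
Normalized shortfalls: (88550−35500)/88550 = 0.5991 (×11); (88550−53500)/88550 = 0.3958 (×14).
Raised to α = 2.5: 0.27781 (×11); 0.09857 (×14).
Sum = 4.435861; FGT(2.5) = 4.435861 / 108 = 0.041.

0.041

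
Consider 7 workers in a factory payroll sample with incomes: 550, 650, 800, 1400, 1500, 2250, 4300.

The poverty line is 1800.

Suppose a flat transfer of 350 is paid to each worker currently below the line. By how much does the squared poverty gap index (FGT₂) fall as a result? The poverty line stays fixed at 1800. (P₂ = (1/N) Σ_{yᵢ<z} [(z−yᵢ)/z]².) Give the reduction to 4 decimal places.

Before: below the line — 550, 650, 800, 1400, 1500; squared poverty gap index (FGT₂) = 0.182319.
After the 350 transfer: below the line — 900, 1000, 1150, 1750; squared poverty gap index (FGT₂) = 0.082672.
Reduction = 0.182319 − 0.082672 = 0.0996.

0.0996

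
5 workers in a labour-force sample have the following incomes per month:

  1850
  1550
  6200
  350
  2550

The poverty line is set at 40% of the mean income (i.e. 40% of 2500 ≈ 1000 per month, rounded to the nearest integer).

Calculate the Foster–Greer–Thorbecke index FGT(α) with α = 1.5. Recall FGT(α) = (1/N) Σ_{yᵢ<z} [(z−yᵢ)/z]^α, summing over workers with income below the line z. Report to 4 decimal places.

0.1048

Below the line: 350 (q = 1 of N = 5).
Relative gaps: (1000−350)/1000 = 0.6500.
Raised to α = 1.5: 0.52405.
Sum = 0.524047; FGT(1.5) = 0.524047 / 5 = 0.1048.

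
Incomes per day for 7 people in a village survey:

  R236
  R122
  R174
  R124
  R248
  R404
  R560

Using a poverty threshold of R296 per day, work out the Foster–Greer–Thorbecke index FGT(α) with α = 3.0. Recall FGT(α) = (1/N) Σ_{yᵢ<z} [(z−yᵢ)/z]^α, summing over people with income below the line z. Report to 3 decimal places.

0.069

Below z: R122, R124, R174, R236, R248 (q = 5 of N = 7).
Shortfall ratios: (296−122)/296 = 0.5878; (296−124)/296 = 0.5811; (296−174)/296 = 0.4122; (296−236)/296 = 0.2027; (296−248)/296 = 0.1622.
Raised to α = 3.0: 0.20313; 0.19621; 0.07002; 0.00833; 0.00426.
Sum = 0.481945; FGT(3.0) = 0.481945 / 7 = 0.069.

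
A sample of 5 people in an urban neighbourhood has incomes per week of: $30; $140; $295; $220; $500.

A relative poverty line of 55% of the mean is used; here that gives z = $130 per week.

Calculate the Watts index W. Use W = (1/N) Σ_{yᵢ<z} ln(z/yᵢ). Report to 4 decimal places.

Below the line: $30 (q = 1 of N = 5).
Log shortfalls: ln(130/30) = 1.4663.
W = 1.466337 / 5 = 0.2933.

0.2933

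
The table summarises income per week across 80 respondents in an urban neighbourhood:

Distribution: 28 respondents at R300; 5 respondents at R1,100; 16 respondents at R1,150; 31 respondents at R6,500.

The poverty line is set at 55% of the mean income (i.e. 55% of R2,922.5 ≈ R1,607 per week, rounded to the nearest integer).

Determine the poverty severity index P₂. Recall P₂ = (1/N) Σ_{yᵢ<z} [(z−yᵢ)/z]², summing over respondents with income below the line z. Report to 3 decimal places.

Incomes under z: 28×R300, 5×R1,100, 16×R1,150 (q = 49 of N = 80).
Gap ratios (z−y)/z: (1607−300)/1607 = 0.8133 (×28); (1607−1100)/1607 = 0.3155 (×5); (1607−1150)/1607 = 0.2844 (×16).
Squared: 0.6615 (×28); 0.0995 (×5); 0.0809 (×16).
Sum = 20.313199; P₂ = 20.313199 / 80 = 0.254.

0.254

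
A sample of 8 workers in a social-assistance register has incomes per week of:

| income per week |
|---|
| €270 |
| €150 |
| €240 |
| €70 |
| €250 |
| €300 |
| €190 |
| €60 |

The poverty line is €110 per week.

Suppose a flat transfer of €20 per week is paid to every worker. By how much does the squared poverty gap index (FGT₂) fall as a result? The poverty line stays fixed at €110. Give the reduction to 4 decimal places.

0.0289

Before: below the line — €60, €70; squared poverty gap index (FGT₂) = 0.042355.
After the €20 transfer: below the line — €80, €90; squared poverty gap index (FGT₂) = 0.013430.
Reduction = 0.042355 − 0.013430 = 0.0289.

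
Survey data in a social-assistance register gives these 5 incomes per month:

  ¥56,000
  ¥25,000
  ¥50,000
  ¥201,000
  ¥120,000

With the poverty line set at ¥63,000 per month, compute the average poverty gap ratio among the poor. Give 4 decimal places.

0.3069

Incomes under z: ¥25,000, ¥50,000, ¥56,000 (q = 3 of N = 5).
Relative gaps: 0.6032, 0.2063, 0.1111; sum = 0.920635.
I averages over the q = 3 poor units only: 0.920635 / 3 = 0.3069.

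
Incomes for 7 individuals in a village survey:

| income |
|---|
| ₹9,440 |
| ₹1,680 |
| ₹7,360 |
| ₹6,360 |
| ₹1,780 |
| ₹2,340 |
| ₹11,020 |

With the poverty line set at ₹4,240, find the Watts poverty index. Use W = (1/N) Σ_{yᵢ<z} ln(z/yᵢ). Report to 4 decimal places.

Below the line: ₹1,680, ₹1,780, ₹2,340 (q = 3 of N = 7).
Log gaps: ln(4240/1680) = 0.9258; ln(4240/1780) = 0.8679; ln(4240/2340) = 0.5944.
W = 2.388132 / 7 = 0.3412.

0.3412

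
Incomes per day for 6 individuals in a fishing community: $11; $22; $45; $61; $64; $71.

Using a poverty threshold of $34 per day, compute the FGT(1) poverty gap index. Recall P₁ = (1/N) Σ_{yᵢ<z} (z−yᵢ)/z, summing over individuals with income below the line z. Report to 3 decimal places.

0.172

Incomes under z: $11, $22 (q = 2 of N = 6).
Relative gaps: (34−11)/34 = 0.6765; (34−22)/34 = 0.3529.
Σ = 1.029412. Dividing by the full population N = 6 gives P₁ = 0.172.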